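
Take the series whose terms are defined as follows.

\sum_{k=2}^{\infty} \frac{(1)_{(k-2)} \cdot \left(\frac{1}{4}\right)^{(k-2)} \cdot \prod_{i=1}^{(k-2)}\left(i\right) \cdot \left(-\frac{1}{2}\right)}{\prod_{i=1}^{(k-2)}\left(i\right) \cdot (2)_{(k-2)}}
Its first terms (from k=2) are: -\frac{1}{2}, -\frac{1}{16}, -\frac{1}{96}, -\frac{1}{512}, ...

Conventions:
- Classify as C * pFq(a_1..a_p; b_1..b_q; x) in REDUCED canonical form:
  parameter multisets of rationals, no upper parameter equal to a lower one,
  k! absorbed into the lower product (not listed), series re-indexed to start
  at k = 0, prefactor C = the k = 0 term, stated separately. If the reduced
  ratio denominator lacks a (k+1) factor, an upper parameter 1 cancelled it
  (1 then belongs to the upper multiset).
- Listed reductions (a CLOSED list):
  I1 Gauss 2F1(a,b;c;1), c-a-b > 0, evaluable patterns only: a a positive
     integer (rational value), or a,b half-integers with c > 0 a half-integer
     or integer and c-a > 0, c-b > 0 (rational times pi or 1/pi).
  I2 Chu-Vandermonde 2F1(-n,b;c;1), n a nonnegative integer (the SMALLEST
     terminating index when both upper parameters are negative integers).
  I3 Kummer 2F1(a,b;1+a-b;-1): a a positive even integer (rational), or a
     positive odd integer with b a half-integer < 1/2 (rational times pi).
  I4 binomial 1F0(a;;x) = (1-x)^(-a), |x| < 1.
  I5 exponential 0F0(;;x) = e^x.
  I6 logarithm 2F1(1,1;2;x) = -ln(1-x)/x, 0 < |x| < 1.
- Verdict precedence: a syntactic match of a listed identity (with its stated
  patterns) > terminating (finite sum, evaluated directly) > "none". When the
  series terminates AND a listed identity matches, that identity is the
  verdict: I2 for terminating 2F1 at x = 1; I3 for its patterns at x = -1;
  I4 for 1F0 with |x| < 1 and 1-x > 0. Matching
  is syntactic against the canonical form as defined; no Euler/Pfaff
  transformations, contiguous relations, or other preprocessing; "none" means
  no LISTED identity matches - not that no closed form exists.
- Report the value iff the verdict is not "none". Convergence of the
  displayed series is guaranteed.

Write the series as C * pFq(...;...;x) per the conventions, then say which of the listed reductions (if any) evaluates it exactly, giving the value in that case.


Reduced: x = \frac{1}{4}, 2F1, upper = {1, 1}, lower = {2}, C = -\frac{1}{2}. Verdict (x = \frac{1}{4}): logarithm (I6) applies (the logarithm: parameters (1,1;2), x = \frac{1}{4}). Exact value: 2 \cdot \ln\left(\frac{3}{4}\right).

The tell: from the first term -\frac{1}{2}: the product of the first k integers (C = -1/2, x = 1/4) is k!.
Ratio: r(k) = \frac{1}{4} * (k+1) (k+1) / [(k+2) (k+1)] - rational in k. x = \frac{1}{4}; t_0 = -\frac{1}{2}; negate the roots.


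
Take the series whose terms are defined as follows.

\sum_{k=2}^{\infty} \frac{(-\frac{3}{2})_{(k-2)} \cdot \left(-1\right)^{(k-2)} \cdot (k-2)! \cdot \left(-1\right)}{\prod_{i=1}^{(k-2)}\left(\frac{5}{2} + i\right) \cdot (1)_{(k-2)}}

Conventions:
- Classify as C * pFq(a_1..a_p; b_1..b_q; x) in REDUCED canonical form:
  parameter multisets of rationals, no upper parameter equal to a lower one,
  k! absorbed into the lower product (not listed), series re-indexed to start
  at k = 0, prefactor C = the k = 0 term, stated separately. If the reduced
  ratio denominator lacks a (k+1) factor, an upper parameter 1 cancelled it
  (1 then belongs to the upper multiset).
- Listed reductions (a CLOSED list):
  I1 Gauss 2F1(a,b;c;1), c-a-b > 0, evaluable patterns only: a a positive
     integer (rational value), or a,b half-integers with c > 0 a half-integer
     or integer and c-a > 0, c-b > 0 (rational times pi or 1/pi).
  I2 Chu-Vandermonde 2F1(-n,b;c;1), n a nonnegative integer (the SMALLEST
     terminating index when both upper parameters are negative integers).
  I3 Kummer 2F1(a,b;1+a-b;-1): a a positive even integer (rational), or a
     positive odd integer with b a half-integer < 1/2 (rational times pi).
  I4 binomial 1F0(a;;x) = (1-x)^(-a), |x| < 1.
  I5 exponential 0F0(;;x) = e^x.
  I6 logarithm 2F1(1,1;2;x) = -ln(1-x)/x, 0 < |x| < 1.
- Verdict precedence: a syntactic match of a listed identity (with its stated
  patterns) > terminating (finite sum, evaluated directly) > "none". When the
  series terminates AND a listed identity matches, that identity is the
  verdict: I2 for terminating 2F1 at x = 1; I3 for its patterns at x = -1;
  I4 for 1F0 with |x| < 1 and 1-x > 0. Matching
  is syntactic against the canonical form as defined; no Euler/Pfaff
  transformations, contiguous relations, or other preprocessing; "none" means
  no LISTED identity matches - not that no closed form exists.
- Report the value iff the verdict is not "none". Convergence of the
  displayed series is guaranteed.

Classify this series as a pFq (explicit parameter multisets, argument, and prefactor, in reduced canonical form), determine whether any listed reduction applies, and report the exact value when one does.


With C = -1: the canonical form is 2F1(-\frac{3}{2}, 1; \frac{7}{2}; -1). Verdict: Kummer's theorem (I3) fires (x = -1; c = \frac{7}{2} equals 1+a-b for upper {-\frac{3}{2}, 1}: listed pattern). Sum: \left(-\frac{15}{32}\right) \cdot \pi.

Structural cue: t_0 being -1, the lower running product (prefactor -1) is a rising factorial.
Consecutive-term ratio: r(k) = -1 * (k-\frac{3}{2}) (k+1) / [(k+\frac{7}{2}) (k+1)] - rational in k. x = -1; t_0 = -1; negate the roots.


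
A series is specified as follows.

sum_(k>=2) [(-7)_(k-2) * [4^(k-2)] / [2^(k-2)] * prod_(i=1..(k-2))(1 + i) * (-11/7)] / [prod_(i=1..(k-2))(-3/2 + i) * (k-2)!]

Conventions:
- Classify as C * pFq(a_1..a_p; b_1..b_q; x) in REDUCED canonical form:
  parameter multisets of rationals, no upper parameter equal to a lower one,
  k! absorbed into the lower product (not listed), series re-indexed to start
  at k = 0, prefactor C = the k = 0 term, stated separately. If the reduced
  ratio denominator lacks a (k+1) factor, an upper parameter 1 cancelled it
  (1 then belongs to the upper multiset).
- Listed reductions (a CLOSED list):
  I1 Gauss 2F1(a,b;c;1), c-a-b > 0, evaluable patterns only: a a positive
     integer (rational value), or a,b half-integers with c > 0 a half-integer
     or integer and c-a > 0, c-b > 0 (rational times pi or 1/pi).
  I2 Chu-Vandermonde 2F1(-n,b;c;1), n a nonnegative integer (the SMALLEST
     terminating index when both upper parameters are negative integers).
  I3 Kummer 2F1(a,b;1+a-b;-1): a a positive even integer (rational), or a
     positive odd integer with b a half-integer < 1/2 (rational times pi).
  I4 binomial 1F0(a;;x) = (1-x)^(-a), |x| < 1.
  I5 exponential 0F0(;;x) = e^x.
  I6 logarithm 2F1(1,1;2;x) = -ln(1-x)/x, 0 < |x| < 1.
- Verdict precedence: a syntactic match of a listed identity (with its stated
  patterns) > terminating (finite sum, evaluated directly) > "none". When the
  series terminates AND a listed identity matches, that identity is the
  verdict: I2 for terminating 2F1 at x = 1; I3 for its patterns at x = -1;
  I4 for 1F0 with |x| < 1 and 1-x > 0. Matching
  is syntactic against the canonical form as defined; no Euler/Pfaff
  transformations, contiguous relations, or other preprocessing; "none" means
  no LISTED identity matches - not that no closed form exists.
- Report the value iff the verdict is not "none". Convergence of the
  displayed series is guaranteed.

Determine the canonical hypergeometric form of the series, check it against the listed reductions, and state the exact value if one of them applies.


Canonical form: C = -11/7 times 2F1 with upper {-7, 2}, lower {-1/2}, x = 2. Verdict: terminating (-7 upstairs). 8 nonzero terms in all; added directly. Exact value: -26067/7.

First insight: t_0 = -11/7 here, and the running product (prefactor -11/7) telescopes to a rising factorial.
Consecutive-term ratio: r(k) = 2 * (k-7) (k+2) / [(k-1/2) (k+1)] - rational in k, leading ratio 2; with t_0 = -11/7, classification follows.


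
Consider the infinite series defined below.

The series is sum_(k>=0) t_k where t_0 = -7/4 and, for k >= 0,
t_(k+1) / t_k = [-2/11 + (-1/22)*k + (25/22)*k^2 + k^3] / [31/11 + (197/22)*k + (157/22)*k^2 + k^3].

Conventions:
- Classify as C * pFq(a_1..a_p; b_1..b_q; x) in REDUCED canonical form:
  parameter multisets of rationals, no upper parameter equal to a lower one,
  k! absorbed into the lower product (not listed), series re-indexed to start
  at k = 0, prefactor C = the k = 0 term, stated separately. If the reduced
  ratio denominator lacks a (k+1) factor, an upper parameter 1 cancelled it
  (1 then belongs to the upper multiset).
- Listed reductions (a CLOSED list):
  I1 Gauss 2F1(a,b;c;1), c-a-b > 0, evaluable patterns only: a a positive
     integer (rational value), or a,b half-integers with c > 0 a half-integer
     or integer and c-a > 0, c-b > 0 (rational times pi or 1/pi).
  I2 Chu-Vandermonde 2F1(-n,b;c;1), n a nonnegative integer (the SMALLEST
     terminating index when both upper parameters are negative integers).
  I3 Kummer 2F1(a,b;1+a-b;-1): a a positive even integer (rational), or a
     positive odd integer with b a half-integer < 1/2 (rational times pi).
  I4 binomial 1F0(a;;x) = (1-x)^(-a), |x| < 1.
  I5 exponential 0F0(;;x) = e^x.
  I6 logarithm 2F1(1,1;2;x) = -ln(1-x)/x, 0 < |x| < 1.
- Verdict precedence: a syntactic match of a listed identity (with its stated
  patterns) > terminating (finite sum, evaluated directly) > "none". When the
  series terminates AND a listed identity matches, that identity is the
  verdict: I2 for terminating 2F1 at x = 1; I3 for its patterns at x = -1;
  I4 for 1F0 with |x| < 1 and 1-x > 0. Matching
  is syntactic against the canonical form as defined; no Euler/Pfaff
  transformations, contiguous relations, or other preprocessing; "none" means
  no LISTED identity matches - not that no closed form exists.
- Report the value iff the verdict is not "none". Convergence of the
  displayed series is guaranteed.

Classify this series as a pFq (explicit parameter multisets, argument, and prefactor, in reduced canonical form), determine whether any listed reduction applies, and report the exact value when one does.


The series (x = 1) is 2F1: upper {-4/11, 1}, lower {62/11}, prefactor -7/4. Verdict: this is Gauss's theorem (I1) (x = 1: the Gamma ratio telescopes since c-a-b = 5 > 0 and a = 1 in Z>0). Value: -357/220.

First insight: from the first term -7/4: the ratio is unreduced: k + 1/2 divides both sides (prefactor -7/4).
Adjacent-term ratio: r(k) = 1 * (k-4/11) (k+1) / [(k+62/11) (k+1)] ; factor over Q: parameters, x = 1, and C = -7/4.


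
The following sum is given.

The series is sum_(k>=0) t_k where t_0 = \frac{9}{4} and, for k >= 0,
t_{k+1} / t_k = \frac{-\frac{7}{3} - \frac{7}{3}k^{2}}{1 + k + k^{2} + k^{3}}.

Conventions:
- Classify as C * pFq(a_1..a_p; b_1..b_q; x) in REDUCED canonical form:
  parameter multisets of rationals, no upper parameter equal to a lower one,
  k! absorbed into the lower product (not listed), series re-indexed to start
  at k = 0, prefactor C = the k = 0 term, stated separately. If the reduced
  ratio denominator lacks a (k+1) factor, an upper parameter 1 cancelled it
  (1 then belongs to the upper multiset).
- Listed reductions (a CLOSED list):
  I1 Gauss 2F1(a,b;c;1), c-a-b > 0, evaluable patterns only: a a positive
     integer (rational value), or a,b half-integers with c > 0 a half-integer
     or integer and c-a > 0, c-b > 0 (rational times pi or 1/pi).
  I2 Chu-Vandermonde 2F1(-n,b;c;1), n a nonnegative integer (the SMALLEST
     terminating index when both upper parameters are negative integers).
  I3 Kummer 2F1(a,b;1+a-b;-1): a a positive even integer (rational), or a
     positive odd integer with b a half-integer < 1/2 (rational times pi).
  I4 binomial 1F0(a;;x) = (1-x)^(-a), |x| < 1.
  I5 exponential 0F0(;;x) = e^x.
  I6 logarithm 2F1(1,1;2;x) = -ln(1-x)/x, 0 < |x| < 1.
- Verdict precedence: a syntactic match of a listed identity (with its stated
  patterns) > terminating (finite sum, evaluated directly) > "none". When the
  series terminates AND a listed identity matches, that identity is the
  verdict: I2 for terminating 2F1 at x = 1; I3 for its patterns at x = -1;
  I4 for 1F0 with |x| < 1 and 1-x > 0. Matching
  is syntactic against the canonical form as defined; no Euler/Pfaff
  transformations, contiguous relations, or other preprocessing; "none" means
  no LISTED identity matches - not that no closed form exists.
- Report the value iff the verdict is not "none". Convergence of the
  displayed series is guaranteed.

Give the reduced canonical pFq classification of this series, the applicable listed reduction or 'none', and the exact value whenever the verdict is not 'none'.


Canonical form: C = \frac{9}{4} times 0F0 with upper {-}, lower {-}, x = -\frac{7}{3}. Verdict: the exponential series (I5) matches (the 0F0 exponential series at x = -\frac{7}{3}). Sum: \frac{9}{4} \cdot e^{-\frac{7}{3}}.

The tell: from the first term \frac{9}{4}: the ratio is unreduced: k^2 + 1 divides both sides (prefactor 9/4).
Step ratio: r(k) = -\frac{7}{3} * 1 / [(k+1)] - rational in k. x = -\frac{7}{3}; t_0 = \frac{9}{4}; negate the roots.


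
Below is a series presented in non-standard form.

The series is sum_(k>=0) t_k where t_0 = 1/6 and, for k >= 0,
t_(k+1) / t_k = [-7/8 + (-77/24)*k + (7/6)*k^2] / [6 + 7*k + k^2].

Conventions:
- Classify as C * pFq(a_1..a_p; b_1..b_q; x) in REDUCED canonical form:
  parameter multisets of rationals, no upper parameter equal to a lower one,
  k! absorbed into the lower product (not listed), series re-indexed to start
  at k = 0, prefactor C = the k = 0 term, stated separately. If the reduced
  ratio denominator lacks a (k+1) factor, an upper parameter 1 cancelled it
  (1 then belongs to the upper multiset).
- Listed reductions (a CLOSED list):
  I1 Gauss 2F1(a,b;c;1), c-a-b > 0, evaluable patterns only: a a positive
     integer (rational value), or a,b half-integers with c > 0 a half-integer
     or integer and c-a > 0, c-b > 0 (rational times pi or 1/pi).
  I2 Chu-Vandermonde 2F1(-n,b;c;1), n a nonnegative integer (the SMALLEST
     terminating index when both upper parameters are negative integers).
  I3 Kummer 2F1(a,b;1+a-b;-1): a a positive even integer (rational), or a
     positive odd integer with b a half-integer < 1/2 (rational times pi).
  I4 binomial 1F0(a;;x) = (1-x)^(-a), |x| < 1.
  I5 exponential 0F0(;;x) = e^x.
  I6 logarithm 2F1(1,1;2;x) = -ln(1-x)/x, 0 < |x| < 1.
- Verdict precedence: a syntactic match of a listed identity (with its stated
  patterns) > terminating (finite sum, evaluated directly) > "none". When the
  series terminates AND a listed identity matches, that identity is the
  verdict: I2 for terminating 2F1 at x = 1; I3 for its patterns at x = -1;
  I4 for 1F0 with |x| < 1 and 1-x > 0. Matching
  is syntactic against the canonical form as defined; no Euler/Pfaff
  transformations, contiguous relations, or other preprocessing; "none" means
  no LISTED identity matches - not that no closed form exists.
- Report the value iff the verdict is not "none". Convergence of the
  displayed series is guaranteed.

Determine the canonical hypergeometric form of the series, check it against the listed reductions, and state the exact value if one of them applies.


Classification (C = 1/6): 2F1 with upper {-3, 1/4}, lower {6}, argument x = 7/6. Verdict: terminating. (-3)_k vanishes past k = 3, leaving a 4-term sum, computed directly. Exact value: 7219/49152.

Key step: x = (7/6) and roots of the ratio polynomials (prefactor 1/6) are the negated parameters.
Ratio: r(k) = (7/6) * (k-3) (k+1/4) / [(k+6) (k+1)] - rational in k, leading ratio (7/6); with t_0 = 1/6, classification follows.


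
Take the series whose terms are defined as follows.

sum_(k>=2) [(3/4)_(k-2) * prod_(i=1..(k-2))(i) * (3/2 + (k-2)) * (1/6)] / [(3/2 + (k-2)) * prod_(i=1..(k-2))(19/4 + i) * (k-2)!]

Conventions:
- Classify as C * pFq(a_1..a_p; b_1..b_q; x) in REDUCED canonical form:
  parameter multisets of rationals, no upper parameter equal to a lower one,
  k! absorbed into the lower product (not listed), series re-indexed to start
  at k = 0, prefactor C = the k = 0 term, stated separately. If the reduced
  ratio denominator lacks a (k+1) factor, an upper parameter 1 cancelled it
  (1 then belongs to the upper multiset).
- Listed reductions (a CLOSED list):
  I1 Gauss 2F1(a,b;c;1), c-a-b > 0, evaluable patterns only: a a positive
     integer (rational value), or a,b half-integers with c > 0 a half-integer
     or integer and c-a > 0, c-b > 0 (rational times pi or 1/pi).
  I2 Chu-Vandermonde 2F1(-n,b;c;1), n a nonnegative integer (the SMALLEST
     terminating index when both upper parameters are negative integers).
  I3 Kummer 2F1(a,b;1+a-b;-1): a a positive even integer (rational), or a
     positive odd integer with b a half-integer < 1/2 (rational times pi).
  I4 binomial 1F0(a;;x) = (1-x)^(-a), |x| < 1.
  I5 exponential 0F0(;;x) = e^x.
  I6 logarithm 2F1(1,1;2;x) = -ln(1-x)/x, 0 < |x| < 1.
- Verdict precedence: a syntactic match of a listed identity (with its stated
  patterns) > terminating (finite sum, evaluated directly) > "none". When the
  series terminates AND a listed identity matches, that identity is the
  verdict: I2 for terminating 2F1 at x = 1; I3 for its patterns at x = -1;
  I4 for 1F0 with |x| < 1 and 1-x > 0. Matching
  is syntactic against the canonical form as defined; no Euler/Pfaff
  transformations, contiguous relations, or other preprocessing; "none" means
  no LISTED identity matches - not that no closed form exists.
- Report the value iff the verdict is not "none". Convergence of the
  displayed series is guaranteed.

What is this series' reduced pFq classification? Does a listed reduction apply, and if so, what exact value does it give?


Reduced: x = 1, 2F1, upper = {3/4, 1}, lower = {23/4}, C = 1/6. Verdict at x = 1: the Gauss summation I1 matches (x = 1: the Gamma ratio telescopes since c-a-b = 4 > 0 and a = 1 in Z>0). Exact value: 19/96.

Structural cue: t_0 = 1/6 here, and the lower running product (prefactor 1/6) is a rising factorial.
Step ratio: r(k) = 1 * (k+3/4) (k+1) / [(k+23/4) (k+1)] - rational; roots negated = parameters, x = 1, C = 1/6.


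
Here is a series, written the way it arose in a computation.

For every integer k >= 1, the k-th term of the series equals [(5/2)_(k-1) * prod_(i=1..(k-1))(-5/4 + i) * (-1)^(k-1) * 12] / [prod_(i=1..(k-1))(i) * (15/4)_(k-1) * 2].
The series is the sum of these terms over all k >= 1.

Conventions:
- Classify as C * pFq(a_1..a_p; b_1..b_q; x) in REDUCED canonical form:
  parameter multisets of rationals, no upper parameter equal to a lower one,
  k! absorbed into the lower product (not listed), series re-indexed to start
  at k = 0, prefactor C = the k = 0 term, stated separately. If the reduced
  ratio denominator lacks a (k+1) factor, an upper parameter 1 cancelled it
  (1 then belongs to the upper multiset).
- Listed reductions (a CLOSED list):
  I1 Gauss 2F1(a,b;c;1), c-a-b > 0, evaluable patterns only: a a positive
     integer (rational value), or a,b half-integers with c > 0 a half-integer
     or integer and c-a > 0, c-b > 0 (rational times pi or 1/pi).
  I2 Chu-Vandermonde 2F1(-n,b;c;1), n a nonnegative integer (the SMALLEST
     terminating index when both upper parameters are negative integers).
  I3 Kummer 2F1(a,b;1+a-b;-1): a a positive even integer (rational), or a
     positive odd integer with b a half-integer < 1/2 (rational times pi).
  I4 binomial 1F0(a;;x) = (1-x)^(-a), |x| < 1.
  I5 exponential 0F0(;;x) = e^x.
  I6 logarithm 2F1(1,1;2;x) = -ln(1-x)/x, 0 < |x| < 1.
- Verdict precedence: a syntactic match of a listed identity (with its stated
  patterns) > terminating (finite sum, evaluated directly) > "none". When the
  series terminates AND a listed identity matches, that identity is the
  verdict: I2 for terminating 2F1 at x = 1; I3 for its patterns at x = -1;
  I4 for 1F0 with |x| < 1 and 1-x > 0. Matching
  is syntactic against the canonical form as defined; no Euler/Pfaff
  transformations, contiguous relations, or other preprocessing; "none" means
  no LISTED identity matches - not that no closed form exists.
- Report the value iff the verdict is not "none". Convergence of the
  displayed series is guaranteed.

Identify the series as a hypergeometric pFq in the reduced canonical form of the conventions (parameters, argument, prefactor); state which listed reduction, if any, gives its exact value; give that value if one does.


The series (x = -1) is 2F1: upper {-1/4, 5/2}, lower {15/4}, prefactor 6. Verdict: none - this 2F1 at x = -1 matches no listed pattern, and upper {-1/4, 5/2} holds no stopper.

First insight: with t_0 = 6, the product of the first k integers (C = 6) is k!.
Ratio: r(k) = (-1) * (k-1/4) (k+5/2) / [(k+15/4) (k+1)] ; factor over Q: parameters, x = (-1), and C = 6.


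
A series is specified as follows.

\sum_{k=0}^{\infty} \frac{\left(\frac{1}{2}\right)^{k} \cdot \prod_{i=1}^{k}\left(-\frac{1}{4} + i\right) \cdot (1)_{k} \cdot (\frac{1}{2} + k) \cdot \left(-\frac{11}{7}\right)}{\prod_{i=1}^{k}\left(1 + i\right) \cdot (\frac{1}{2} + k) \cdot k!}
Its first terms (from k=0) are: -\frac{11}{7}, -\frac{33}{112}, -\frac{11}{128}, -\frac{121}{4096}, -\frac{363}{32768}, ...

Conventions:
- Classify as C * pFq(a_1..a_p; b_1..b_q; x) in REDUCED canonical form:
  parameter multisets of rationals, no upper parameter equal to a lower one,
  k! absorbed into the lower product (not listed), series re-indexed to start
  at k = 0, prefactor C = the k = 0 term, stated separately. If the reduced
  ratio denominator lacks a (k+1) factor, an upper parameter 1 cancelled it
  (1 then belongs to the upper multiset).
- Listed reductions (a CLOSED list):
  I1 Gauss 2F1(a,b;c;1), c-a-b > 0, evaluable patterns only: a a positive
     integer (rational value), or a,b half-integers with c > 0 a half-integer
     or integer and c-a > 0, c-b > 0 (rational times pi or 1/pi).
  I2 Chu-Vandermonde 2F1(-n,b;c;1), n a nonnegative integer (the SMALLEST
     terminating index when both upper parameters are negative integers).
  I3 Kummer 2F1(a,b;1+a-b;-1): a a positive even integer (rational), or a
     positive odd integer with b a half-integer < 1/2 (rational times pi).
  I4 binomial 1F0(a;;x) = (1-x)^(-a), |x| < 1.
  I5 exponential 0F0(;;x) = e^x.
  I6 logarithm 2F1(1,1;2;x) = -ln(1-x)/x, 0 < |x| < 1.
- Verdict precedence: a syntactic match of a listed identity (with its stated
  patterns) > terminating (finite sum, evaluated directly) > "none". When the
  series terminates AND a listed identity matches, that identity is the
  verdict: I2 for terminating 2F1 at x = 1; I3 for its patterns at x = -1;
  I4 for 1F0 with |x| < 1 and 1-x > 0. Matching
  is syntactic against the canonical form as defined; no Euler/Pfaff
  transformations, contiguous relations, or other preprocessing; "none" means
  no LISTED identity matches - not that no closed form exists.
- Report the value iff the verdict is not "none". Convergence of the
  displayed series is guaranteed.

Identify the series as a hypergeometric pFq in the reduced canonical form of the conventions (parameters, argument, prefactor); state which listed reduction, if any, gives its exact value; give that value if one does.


Prefactor -\frac{11}{7}, argument \frac{1}{2}: 2F1 with upper {\frac{3}{4}, 1} over lower {2}. Verdict: none - this 2F1 at x = \frac{1}{2} matches no listed pattern, and upper {\frac{3}{4}, 1} holds no stopper.

Structural cue: t_0 = -\frac{11}{7} here, and the factor k + 1/2 cancels (top and bottom), leaving C = -11/7, x = 1/2.
Step ratio: r(k) = \frac{1}{2} * (k+\frac{3}{4}) (k+1) / [(k+2) (k+1)] - rational; roots negated = parameters, x = \frac{1}{2}, C = -\frac{11}{7}.


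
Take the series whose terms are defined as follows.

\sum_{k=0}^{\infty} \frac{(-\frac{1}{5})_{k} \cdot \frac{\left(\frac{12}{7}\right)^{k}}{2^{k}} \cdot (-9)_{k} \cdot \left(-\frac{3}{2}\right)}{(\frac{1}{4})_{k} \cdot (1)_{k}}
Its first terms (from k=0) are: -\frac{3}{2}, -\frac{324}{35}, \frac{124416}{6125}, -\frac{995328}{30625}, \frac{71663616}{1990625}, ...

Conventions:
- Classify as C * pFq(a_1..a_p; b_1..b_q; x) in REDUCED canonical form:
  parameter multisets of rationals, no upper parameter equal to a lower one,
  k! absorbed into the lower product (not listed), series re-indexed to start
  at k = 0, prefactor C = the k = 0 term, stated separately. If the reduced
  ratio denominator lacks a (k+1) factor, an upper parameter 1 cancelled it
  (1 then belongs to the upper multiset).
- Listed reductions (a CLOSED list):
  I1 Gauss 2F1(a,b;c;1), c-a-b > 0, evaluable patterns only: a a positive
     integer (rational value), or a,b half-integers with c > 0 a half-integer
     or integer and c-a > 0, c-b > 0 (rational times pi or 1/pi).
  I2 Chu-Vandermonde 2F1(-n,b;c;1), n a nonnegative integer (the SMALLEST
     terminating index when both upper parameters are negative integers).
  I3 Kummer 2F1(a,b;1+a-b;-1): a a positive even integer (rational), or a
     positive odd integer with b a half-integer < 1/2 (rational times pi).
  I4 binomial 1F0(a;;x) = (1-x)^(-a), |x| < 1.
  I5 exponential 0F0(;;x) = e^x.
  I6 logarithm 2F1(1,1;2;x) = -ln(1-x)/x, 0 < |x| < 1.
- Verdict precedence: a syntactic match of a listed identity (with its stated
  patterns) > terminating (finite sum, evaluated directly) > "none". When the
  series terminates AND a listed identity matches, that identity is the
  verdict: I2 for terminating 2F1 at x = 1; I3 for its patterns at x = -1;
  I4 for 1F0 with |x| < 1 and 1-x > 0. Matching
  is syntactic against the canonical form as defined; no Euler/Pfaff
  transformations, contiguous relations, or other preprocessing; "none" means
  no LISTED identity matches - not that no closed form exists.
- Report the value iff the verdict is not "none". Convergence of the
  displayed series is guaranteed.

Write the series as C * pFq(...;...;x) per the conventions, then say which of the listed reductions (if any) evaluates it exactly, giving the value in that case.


x = \frac{6}{7} here; the reduced form reads 2F1, upper {-9, -\frac{1}{5}}, lower {\frac{1}{4}}, C = -\frac{3}{2}. Verdict: terminating - upper parameter -9 makes this a finite sum (last index 9), evaluated exactly. Sum: -\frac{198080226649112108979}{47900204402832031250}.

The tell: x = \frac{6}{7} and (1)_k (C = -3/2) is k! itself.
Adjacent-term ratio: r(k) = \frac{6}{7} * (k-9) (k-\frac{1}{5}) / [(k+\frac{1}{4}) (k+1)] - rational; roots negated = parameters, x = \frac{6}{7}, C = -\frac{3}{2}.


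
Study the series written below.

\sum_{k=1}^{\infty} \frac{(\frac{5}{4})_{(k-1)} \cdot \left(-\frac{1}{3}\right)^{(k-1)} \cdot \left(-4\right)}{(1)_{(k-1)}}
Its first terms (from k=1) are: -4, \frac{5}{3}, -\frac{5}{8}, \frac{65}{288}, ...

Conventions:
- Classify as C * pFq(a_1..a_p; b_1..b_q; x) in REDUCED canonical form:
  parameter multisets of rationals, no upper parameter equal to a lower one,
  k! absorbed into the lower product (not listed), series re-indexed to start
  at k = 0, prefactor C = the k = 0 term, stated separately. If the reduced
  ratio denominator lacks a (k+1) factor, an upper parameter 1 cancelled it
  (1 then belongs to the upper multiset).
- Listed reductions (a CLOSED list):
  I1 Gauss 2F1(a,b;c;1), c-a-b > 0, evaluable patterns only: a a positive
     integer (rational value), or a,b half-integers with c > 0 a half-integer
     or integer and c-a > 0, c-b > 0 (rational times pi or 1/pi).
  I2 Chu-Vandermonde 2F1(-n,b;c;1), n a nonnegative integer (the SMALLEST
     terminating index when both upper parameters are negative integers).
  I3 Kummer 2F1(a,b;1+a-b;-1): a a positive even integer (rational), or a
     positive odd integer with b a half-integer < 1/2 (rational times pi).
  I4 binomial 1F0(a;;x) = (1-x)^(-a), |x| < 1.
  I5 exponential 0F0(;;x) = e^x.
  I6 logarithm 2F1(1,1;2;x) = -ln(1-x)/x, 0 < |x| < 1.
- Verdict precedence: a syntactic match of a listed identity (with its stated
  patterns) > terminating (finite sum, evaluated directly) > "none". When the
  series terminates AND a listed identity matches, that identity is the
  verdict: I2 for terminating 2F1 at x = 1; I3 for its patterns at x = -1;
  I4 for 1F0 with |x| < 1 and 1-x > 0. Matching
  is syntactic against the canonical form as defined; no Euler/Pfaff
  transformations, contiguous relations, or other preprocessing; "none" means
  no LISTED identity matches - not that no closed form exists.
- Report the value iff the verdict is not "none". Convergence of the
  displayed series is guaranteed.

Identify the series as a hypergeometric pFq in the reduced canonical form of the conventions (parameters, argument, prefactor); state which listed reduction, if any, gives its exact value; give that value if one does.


First insight: t_0 = -4 here, and (1)_k (prefactor -4) is k! itself.
Ratio: r(k) = -\frac{1}{3} * (k+\frac{5}{4}) / [(k+1)] ; factor over Q: parameters, x = -\frac{1}{3}, and C = -4.

Canonical form: C = -4 times 1F0 with upper {\frac{5}{4}}, lower {-}, x = -\frac{1}{3}. Verdict: the I4 binomial reduction fires (the 1F0 binomial series: exponent -5/4, x = -\frac{1}{3}). Exact value: \left(-4\right) \cdot \left(\frac{4}{3}\right)^{-\frac{5}{4}}.


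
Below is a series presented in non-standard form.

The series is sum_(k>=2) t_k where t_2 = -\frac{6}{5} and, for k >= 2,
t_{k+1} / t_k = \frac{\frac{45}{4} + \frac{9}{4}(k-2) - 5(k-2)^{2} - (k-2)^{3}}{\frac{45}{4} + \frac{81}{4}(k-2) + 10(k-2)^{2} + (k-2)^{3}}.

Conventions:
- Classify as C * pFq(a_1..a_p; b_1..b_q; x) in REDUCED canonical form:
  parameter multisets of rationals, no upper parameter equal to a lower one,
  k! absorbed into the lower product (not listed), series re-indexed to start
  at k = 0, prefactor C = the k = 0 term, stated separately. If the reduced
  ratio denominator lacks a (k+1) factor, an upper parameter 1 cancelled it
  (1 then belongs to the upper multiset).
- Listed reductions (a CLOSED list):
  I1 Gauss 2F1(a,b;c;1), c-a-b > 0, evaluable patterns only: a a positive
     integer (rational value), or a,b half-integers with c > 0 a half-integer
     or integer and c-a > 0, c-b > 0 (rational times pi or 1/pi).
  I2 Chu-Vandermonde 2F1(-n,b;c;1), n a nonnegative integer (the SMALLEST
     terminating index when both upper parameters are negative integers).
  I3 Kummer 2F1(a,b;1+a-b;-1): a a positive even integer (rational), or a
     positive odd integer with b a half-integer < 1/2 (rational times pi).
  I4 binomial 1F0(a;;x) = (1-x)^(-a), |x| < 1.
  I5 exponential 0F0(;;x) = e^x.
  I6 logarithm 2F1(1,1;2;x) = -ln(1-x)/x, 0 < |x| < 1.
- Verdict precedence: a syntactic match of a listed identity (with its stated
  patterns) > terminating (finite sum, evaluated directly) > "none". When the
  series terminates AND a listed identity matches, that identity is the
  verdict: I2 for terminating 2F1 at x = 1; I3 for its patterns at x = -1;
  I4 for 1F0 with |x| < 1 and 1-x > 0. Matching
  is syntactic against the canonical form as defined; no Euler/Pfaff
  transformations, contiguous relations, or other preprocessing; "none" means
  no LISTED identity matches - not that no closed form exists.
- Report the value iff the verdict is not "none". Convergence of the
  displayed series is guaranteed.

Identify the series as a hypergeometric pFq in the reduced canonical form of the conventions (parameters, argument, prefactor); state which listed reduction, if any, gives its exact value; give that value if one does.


Canonical form: C = -\frac{6}{5} times 2F1 with upper {-\frac{3}{2}, 5}, lower {\frac{15}{2}}, x = -1. Verdict: Kummer (I3) matches (x = -1; c = \frac{15}{2} equals 1+a-b for upper {-\frac{3}{2}, 5}: listed pattern). Hence: \left(-\frac{27027}{32768}\right) \cdot \pi.

Key observation: x = -1 and cancel k + 3/2 from the displayed ratio first; then C = -6/5.
Step ratio: r(k) = -1 * (k-\frac{3}{2}) (k+5) / [(k+\frac{15}{2}) (k+1)] ; factor over Q: parameters, x = -1, and C = -\frac{6}{5}.


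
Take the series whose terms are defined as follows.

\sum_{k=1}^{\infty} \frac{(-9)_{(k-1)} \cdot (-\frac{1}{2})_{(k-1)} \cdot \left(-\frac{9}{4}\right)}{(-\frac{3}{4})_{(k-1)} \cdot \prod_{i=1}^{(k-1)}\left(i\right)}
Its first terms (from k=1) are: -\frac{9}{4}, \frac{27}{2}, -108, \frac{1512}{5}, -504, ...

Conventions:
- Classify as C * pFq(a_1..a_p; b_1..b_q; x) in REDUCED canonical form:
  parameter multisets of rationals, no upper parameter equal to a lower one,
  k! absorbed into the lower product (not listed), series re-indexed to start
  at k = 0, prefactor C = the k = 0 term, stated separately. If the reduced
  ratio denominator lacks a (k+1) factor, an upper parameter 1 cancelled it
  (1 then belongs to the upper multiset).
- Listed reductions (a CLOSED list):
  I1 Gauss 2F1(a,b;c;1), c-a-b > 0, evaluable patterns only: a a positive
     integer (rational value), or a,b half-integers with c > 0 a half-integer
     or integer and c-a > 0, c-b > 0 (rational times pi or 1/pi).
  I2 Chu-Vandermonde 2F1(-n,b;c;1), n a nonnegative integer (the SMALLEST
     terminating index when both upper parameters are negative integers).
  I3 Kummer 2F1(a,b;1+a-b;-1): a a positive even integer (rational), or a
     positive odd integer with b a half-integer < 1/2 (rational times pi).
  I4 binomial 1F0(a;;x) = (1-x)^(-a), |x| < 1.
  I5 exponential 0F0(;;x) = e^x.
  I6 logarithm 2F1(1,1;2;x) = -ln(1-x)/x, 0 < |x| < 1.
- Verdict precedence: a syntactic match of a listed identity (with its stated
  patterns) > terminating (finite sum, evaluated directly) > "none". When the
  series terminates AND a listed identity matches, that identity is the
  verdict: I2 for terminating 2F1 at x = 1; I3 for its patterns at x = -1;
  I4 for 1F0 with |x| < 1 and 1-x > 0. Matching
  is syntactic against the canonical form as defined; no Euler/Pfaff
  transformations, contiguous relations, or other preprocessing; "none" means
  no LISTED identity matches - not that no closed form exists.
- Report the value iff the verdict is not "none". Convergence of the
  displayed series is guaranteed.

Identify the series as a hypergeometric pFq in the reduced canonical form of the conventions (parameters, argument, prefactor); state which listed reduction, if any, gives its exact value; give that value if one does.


With C = -\frac{9}{4}: the canonical form is 2F1(-9, -\frac{1}{2}; -\frac{3}{4}; 1). Verdict: the Chu-Vandermonde identity I2 matches (terminating 2F1 at x = 1 with n = 9, b = -1/2, c = -\frac{3}{4}). Value: -\frac{4023459}{640900}.

The tell: t_0 being -\frac{9}{4}, the product of the first k integers (C = -9/4, x = 1) is k!.
Ratio: r(k) = 1 * (k-9) (k-\frac{1}{2}) / [(k-\frac{3}{4}) (k+1)] ; factor over Q: parameters, x = 1, and C = -\frac{9}{4}.


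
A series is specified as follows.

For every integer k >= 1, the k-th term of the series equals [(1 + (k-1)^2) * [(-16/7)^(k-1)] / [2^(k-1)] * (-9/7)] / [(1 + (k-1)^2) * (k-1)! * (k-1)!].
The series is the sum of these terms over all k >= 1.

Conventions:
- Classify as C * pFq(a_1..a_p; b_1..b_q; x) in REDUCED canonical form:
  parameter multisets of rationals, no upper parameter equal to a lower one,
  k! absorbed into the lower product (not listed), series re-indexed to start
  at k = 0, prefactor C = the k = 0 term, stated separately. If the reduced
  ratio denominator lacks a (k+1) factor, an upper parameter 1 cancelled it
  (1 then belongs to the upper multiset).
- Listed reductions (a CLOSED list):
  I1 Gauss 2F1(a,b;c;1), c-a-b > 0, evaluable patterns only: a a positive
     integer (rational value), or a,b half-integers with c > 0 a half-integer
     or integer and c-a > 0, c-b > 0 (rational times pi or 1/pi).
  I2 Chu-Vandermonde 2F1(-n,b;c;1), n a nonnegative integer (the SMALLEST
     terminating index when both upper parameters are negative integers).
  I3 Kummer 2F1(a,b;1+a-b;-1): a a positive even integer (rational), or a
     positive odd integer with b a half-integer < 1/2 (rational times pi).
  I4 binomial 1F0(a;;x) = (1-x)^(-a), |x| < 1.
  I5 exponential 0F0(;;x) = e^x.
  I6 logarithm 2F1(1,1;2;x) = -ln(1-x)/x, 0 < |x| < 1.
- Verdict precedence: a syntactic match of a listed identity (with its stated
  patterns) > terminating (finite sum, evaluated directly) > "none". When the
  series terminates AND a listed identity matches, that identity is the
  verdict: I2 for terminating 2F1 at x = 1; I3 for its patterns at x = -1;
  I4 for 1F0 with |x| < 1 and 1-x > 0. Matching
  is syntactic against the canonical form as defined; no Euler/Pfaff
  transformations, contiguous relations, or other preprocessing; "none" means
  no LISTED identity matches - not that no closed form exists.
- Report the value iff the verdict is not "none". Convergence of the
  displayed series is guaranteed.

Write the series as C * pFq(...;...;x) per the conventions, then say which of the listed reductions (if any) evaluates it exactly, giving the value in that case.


With C = -9/7: the canonical form is 0F1(-; 1; -8/7). Verdict: none - at argument -8/7 the multisets {-} ; {1} match no listed identity.

First insight: t_0 = -9/7 here, and k^2 + 1 divides numerator and denominator alike; prefactor -9/7 after cancelling.
Adjacent-term ratio: r(k) = (-8/7) * 1 / [(k+1) (k+1)] ; factor over Q: parameters, x = (-8/7), and C = -9/7.


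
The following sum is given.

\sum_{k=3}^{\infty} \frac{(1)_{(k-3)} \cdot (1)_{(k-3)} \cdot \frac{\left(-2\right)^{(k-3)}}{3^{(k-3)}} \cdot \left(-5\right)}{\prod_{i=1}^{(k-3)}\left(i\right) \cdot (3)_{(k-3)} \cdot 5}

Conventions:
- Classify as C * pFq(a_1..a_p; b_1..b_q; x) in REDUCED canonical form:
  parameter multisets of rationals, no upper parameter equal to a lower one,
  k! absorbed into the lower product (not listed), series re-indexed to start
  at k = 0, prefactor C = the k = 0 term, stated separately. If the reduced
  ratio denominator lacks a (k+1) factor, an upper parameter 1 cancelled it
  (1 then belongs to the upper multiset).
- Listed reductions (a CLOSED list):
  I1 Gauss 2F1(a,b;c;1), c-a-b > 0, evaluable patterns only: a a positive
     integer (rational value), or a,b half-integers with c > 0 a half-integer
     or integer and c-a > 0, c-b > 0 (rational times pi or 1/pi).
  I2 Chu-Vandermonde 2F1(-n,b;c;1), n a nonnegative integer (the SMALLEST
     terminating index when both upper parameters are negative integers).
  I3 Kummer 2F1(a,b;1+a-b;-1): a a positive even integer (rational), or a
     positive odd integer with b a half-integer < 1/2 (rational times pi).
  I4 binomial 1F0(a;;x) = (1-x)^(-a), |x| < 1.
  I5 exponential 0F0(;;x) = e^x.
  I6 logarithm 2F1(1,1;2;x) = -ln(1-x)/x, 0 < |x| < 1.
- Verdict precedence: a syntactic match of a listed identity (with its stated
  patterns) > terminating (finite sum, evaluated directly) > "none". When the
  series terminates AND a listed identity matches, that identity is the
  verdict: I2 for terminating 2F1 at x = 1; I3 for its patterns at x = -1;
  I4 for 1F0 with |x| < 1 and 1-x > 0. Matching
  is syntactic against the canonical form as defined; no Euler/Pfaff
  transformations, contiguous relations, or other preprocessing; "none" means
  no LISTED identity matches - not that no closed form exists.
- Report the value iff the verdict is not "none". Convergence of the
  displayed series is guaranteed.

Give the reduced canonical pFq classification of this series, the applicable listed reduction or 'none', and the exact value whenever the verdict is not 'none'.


At argument -\frac{2}{3}: a 2F1 with upper {1, 1}, lower {3}, scaled by C = -1. Verdict: no listed reduction: x = -\frac{2}{3} and upper {1, 1} fail every I1-I6 pattern.

Key observation: t_0 = -1 here, and the product of the first k integers (prefactor -1) is k!.
Consecutive-term ratio: r(k) = -\frac{2}{3} * (k+1) (k+1) / [(k+3) (k+1)] - rational; roots negated = parameters, x = -\frac{2}{3}, C = -1.


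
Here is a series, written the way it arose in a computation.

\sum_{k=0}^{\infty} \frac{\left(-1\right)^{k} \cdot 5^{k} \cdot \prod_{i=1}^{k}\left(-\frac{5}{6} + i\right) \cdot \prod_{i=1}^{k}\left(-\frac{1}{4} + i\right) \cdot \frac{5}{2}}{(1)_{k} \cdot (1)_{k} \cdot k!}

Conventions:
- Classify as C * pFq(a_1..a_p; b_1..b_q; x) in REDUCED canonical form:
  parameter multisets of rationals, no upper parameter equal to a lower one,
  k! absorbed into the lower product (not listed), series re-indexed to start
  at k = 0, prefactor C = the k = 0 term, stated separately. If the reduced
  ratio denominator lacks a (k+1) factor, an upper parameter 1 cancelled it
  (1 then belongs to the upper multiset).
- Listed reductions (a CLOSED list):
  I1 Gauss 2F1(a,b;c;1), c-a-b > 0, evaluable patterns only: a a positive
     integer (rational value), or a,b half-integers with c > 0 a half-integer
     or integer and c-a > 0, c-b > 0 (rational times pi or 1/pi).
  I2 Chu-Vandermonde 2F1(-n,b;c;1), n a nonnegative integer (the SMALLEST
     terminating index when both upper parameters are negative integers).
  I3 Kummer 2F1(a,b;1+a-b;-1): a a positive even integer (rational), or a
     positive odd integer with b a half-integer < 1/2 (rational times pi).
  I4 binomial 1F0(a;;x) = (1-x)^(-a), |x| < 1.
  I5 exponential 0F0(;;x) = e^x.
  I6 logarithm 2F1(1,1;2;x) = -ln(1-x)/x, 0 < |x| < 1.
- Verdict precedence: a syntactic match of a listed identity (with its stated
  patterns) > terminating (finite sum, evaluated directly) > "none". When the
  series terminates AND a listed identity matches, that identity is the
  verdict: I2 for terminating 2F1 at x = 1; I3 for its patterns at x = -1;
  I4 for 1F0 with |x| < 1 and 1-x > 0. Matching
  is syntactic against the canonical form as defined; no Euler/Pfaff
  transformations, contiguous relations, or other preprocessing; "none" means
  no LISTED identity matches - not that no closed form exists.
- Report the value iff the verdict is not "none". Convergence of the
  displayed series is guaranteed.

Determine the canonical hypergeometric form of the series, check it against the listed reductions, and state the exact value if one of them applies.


Key step: t_0 = \frac{5}{2} here, and the running product (C = 5/2) telescopes to a rising factorial.
Step ratio: r(k) = -5 * (k+\frac{1}{6}) (k+\frac{3}{4}) / [(k+1) (k+1) (k+1)] - rational in k, leading ratio -5; with t_0 = \frac{5}{2}, classification follows.

At argument -5: a 2F2 with upper {\frac{1}{6}, \frac{3}{4}}, lower {1, 1}, scaled by C = \frac{5}{2}. Verdict: none here - no I1-I6 shape fits x = -5 with lower {1, 1}.
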